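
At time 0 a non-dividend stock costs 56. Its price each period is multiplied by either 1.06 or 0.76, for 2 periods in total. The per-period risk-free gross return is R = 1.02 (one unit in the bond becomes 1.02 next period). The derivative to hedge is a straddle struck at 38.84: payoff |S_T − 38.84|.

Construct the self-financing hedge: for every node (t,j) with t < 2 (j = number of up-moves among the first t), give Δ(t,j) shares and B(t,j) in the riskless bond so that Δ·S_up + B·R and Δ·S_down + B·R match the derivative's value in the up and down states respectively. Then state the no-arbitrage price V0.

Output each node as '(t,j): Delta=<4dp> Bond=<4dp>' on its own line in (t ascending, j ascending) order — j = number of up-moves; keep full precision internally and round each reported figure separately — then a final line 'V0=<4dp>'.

No-arbitrage ⇒ martingale measure with p* = (R−d)/(u−d) = 0.8667.
At expiry t=2: V(2,0)=6.4944, V(2,1)=6.2736, V(2,2)=24.0816
Node (1,0) S=42.5600: V=(p*·6.2736+(1−p*)·6.4944)/1.02=6.1795; Δ=(6.2736−6.4944)/(45.1136−32.3456)=-0.0173; B=V−Δ·S=6.9155
Node (1,1) S=59.3600: V=(p*·24.0816+(1−p*)·6.2736)/1.02=21.2816; Δ=(24.0816−6.2736)/(62.9216−45.1136)=1.0000; B=V−Δ·S=-38.0784
Node (0,0) S=56.0000: V=(p*·21.2816+(1−p*)·6.1795)/1.02=18.8901; Δ=(21.2816−6.1795)/(59.3600−42.5600)=0.8989; B=V−Δ·S=-31.4502
Root portfolio cost Δ·56+B reproduces V0=18.8901.

(0,0): Delta=0.8989 Bond=-31.4502
(1,0): Delta=-0.0173 Bond=6.9155
(1,1): Delta=1.0000 Bond=-38.0784
V0=18.8901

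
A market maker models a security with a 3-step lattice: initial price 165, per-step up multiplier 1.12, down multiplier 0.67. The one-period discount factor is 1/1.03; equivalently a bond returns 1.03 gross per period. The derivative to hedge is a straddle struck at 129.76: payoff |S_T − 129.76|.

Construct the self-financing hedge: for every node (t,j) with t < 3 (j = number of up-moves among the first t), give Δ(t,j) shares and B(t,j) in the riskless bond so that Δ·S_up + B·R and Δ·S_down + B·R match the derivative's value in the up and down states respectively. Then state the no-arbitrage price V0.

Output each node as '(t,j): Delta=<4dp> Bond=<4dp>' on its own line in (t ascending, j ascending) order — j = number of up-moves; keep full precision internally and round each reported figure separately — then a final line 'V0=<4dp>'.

(0,0): Delta=0.5859 Bond=-41.0228
(1,0): Delta=-0.7217 Bond=102.2953
(1,1): Delta=0.7814 Bond=-78.3907
(2,0): Delta=-1.0000 Bond=125.9806
(2,1): Delta=-0.6800 Bond=100.2100
(2,2): Delta=1.0000 Bond=-125.9806
V0=55.6482

No-arbitrage ⇒ martingale measure with p* = (R−d)/(u−d) = 0.8000.
Terminal values V(3,·): V(3,0)=80.1341, V(3,1)=46.8033, V(3,2)=8.9139, V(3,3)=102.0531
(2,0): S=74.0685. Δ = (V_up−V_dn)/(S_up−S_dn) = (46.8033−80.1341)/(82.9567−49.6259) = -1.0000. V = [p*·46.8033 + (1−p*)·80.1341]/1.03 = 51.9121. B = V − Δ·S = 125.9806.
(2,1): S=123.8160. Δ = (V_up−V_dn)/(S_up−S_dn) = (8.9139−46.8033)/(138.6739−82.9567) = -0.6800. V = [p*·8.9139 + (1−p*)·46.8033]/1.03 = 16.0114. B = V − Δ·S = 100.2100.
(2,2): S=206.9760. Δ = (V_up−V_dn)/(S_up−S_dn) = (102.0531−8.9139)/(231.8131−138.6739) = 1.0000. V = [p*·102.0531 + (1−p*)·8.9139]/1.03 = 80.9954. B = V − Δ·S = -125.9806.
(1,0): S=110.5500. Δ = (V_up−V_dn)/(S_up−S_dn) = (16.0114−51.9121)/(123.8160−74.0685) = -0.7217. V = [p*·16.0114 + (1−p*)·51.9121]/1.03 = 22.5161. B = V − Δ·S = 102.2953.
(1,1): S=184.8000. Δ = (V_up−V_dn)/(S_up−S_dn) = (80.9954−16.0114)/(206.9760−123.8160) = 0.7814. V = [p*·80.9954 + (1−p*)·16.0114]/1.03 = 66.0181. B = V − Δ·S = -78.3907.
(0,0): S=165.0000. Δ = (V_up−V_dn)/(S_up−S_dn) = (66.0181−22.5161)/(184.8000−110.5500) = 0.5859. V = [p*·66.0181 + (1−p*)·22.5161]/1.03 = 55.6482. B = V − Δ·S = -41.0228.
Self-financing check: at every node Δ·S+B equals the discounted successor values.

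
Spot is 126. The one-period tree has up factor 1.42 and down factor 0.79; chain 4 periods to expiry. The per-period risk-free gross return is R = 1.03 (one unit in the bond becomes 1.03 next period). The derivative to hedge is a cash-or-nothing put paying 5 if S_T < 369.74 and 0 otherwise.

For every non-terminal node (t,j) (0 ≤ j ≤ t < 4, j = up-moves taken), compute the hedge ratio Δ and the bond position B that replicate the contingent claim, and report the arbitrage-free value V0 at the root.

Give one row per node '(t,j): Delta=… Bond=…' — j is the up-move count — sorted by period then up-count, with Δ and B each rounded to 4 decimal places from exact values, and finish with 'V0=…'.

Since d<R<u, set p* = (R−d)/(u−d) = 0.3810; price each node as the discounted p*-expectation of its children.
At expiry t=4: V(4,0)=5.0000, V(4,1)=5.0000, V(4,2)=5.0000, V(4,3)=5.0000, V(4,4)=0.0000
  t=3,j=0: stock 62.1229 → up 88.2145 (V=5.0000), down 49.0771 (V=5.0000). Price 4.8544; hedge Δ=0.0000, bond B=4.8544.
  t=3,j=1: stock 111.6640 → up 158.5628 (V=5.0000), down 88.2145 (V=5.0000). Price 4.8544; hedge Δ=0.0000, bond B=4.8544.
  t=3,j=2: stock 200.7125 → up 285.0117 (V=5.0000), down 158.5628 (V=5.0000). Price 4.8544; hedge Δ=0.0000, bond B=4.8544.
  t=3,j=3: stock 360.7743 → up 512.2995 (V=0.0000), down 285.0117 (V=5.0000). Price 3.0051; hedge Δ=-0.0220, bond B=10.9416.
  t=2,j=0: stock 78.6366 → up 111.6640 (V=4.8544), down 62.1229 (V=4.8544). Price 4.7130; hedge Δ=0.0000, bond B=4.7130.
  t=2,j=1: stock 141.3468 → up 200.7125 (V=4.8544), down 111.6640 (V=4.8544). Price 4.7130; hedge Δ=0.0000, bond B=4.7130.
  t=2,j=2: stock 254.0664 → up 360.7743 (V=3.0051), down 200.7125 (V=4.8544). Price 4.0290; hedge Δ=-0.0116, bond B=6.9644.
  t=1,j=0: stock 99.5400 → up 141.3468 (V=4.7130), down 78.6366 (V=4.7130). Price 4.5757; hedge Δ=0.0000, bond B=4.5757.
  t=1,j=1: stock 178.9200 → up 254.0664 (V=4.0290), down 141.3468 (V=4.7130). Price 4.3227; hedge Δ=-0.0061, bond B=5.4084.
  t=0,j=0: stock 126.0000 → up 178.9200 (V=4.3227), down 99.5400 (V=4.5757). Price 4.3489; hedge Δ=-0.0032, bond B=4.7504.
Each (Δ,B) replicates both successor values, so the strategy is self-financing and V0 is arbitrage-free.

(0,0): Delta=-0.0032 Bond=4.7504
(1,0): Delta=0.0000 Bond=4.5757
(1,1): Delta=-0.0061 Bond=5.4084
(2,0): Delta=0.0000 Bond=4.7130
(2,1): Delta=0.0000 Bond=4.7130
(2,2): Delta=-0.0116 Bond=6.9644
(3,0): Delta=0.0000 Bond=4.8544
(3,1): Delta=0.0000 Bond=4.8544
(3,2): Delta=0.0000 Bond=4.8544
(3,3): Delta=-0.0220 Bond=10.9416
V0=4.3489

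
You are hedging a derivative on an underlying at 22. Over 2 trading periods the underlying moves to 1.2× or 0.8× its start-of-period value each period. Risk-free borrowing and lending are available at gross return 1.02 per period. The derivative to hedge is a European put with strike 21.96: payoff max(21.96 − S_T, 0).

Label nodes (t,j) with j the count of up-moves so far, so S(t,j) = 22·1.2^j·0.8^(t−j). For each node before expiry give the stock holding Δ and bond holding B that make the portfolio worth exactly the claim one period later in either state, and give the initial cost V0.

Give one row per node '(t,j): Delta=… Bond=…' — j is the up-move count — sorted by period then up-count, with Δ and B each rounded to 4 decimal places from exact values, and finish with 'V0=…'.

(0,0): Delta=-0.4044 Bond=10.8304
(1,0): Delta=-1.0000 Bond=21.5294
(1,1): Delta=-0.0795 Bond=2.4706
V0=1.9334

The replicating-portfolio and risk-neutral prices coincide; use p* = (1.02−0.8)/(1.2−0.8) = 0.5500 for the latter.
Terminal payoffs: V(2,0)=7.8800, V(2,1)=0.8400, V(2,2)=0.0000
(1,0): S=17.6000. Δ = (V_up−V_dn)/(S_up−S_dn) = (0.8400−7.8800)/(21.1200−14.0800) = -1.0000. V = [p*·0.8400 + (1−p*)·7.8800]/1.02 = 3.9294. B = V − Δ·S = 21.5294.
(1,1): S=26.4000. Δ = (V_up−V_dn)/(S_up−S_dn) = (0.0000−0.8400)/(31.6800−21.1200) = -0.0795. V = [p*·0.0000 + (1−p*)·0.8400]/1.02 = 0.3706. B = V − Δ·S = 2.4706.
(0,0): S=22.0000. Δ = (V_up−V_dn)/(S_up−S_dn) = (0.3706−3.9294)/(26.4000−17.6000) = -0.4044. V = [p*·0.3706 + (1−p*)·3.9294]/1.02 = 1.9334. B = V − Δ·S = 10.8304.
Check: Δ(0,0)·S0 + B(0,0) = 1.9334 = V0.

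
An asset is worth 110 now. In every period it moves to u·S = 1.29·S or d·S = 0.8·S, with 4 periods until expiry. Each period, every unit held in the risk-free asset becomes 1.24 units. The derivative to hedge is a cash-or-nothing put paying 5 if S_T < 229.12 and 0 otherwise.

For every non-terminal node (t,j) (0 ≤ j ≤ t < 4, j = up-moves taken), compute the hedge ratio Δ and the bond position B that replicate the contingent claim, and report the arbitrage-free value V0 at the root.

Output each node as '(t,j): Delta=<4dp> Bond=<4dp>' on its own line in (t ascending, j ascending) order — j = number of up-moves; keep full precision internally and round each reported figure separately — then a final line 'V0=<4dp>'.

(0,0): Delta=-0.0352 Bond=4.6149
(1,0): Delta=0.0000 Bond=2.6224
(1,1): Delta=-0.0377 Bond=6.0748
(2,0): Delta=0.0000 Bond=3.2518
(2,1): Delta=0.0000 Bond=3.2518
(2,2): Delta=-0.0404 Bond=8.0192
(3,0): Delta=0.0000 Bond=4.0323
(3,1): Delta=0.0000 Bond=4.0323
(3,2): Delta=0.0000 Bond=4.0323
(3,3): Delta=-0.0432 Bond=10.6155
V0=0.7398

Risk-neutral probability p* = (R−d)/(u−d) = (1.24−0.8)/(1.29−0.8) = 0.8980.
At expiry t=4: V(4,0)=5.0000, V(4,1)=5.0000, V(4,2)=5.0000, V(4,3)=5.0000, V(4,4)=0.0000
  t=3,j=0: stock 56.3200 → up 72.6528 (V=5.0000), down 45.0560 (V=5.0000). Price 4.0323; hedge Δ=0.0000, bond B=4.0323.
  t=3,j=1: stock 90.8160 → up 117.1526 (V=5.0000), down 72.6528 (V=5.0000). Price 4.0323; hedge Δ=0.0000, bond B=4.0323.
  t=3,j=2: stock 146.4408 → up 188.9086 (V=5.0000), down 117.1526 (V=5.0000). Price 4.0323; hedge Δ=0.0000, bond B=4.0323.
  t=3,j=3: stock 236.1358 → up 304.6152 (V=0.0000), down 188.9086 (V=5.0000). Price 0.4115; hedge Δ=-0.0432, bond B=10.6155.
  t=2,j=0: stock 70.4000 → up 90.8160 (V=4.0323), down 56.3200 (V=4.0323). Price 3.2518; hedge Δ=0.0000, bond B=3.2518.
  t=2,j=1: stock 113.5200 → up 146.4408 (V=4.0323), down 90.8160 (V=4.0323). Price 3.2518; hedge Δ=0.0000, bond B=3.2518.
  t=2,j=2: stock 183.0510 → up 236.1358 (V=0.4115), down 146.4408 (V=4.0323). Price 0.6298; hedge Δ=-0.0404, bond B=8.0192.
  t=1,j=0: stock 88.0000 → up 113.5200 (V=3.2518), down 70.4000 (V=3.2518). Price 2.6224; hedge Δ=0.0000, bond B=2.6224.
  t=1,j=1: stock 141.9000 → up 183.0510 (V=0.6298), down 113.5200 (V=3.2518). Price 0.7237; hedge Δ=-0.0377, bond B=6.0748.
  t=0,j=0: stock 110.0000 → up 141.9000 (V=0.7237), down 88.0000 (V=2.6224). Price 0.7398; hedge Δ=-0.0352, bond B=4.6149.
Self-financing check: at every node Δ·S+B equals the discounted successor values.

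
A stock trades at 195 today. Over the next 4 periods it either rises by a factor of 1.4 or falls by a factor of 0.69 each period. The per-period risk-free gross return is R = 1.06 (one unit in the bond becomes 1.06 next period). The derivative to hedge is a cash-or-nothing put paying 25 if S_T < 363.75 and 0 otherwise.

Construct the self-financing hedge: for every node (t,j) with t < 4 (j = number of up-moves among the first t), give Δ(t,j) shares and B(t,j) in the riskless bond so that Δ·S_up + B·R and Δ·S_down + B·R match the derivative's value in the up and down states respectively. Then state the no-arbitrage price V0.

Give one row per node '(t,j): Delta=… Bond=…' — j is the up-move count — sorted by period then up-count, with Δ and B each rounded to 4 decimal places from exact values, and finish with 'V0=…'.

The replicating-portfolio and risk-neutral prices coincide; use p* = (1.06−0.69)/(1.4−0.69) = 0.5211 for the latter.
Terminal payoffs: V(4,0)=25.0000, V(4,1)=25.0000, V(4,2)=25.0000, V(4,3)=0.0000, V(4,4)=0.0000
Node (3,0) S=64.0593: V=(p*·25.0000+(1−p*)·25.0000)/1.06=23.5849; Δ=(25.0000−25.0000)/(89.6830−44.2009)=0.0000; B=V−Δ·S=23.5849
Node (3,1) S=129.9753: V=(p*·25.0000+(1−p*)·25.0000)/1.06=23.5849; Δ=(25.0000−25.0000)/(181.9654−89.6830)=0.0000; B=V−Δ·S=23.5849
Node (3,2) S=263.7180: V=(p*·0.0000+(1−p*)·25.0000)/1.06=11.2942; Δ=(0.0000−25.0000)/(369.2052−181.9654)=-0.1335; B=V−Δ·S=46.5054
Node (3,3) S=535.0800: V=(p*·0.0000+(1−p*)·0.0000)/1.06=0.0000; Δ=(0.0000−0.0000)/(749.1120−369.2052)=0.0000; B=V−Δ·S=0.0000
Node (2,0) S=92.8395: V=(p*·23.5849+(1−p*)·23.5849)/1.06=22.2499; Δ=(23.5849−23.5849)/(129.9753−64.0593)=0.0000; B=V−Δ·S=22.2499
Node (2,1) S=188.3700: V=(p*·11.2942+(1−p*)·23.5849)/1.06=16.2074; Δ=(11.2942−23.5849)/(263.7180−129.9753)=-0.0919; B=V−Δ·S=33.5183
Node (2,2) S=382.2000: V=(p*·0.0000+(1−p*)·11.2942)/1.06=5.1023; Δ=(0.0000−11.2942)/(535.0800−263.7180)=-0.0416; B=V−Δ·S=21.0096
Node (1,0) S=134.5500: V=(p*·16.2074+(1−p*)·22.2499)/1.06=18.0198; Δ=(16.2074−22.2499)/(188.3700−92.8395)=-0.0633; B=V−Δ·S=26.5304
Node (1,1) S=273.0000: V=(p*·5.1023+(1−p*)·16.2074)/1.06=9.8304; Δ=(5.1023−16.2074)/(382.2000−188.3700)=-0.0573; B=V−Δ·S=25.4714
Node (0,0) S=195.0000: V=(p*·9.8304+(1−p*)·18.0198)/1.06=12.9737; Δ=(9.8304−18.0198)/(273.0000−134.5500)=-0.0592; B=V−Δ·S=24.5080
The time-0 hedge costs 12.9737, which is the no-arbitrage price.

(0,0): Delta=-0.0592 Bond=24.5080
(1,0): Delta=-0.0633 Bond=26.5304
(1,1): Delta=-0.0573 Bond=25.4714
(2,0): Delta=0.0000 Bond=22.2499
(2,1): Delta=-0.0919 Bond=33.5183
(2,2): Delta=-0.0416 Bond=21.0096
(3,0): Delta=0.0000 Bond=23.5849
(3,1): Delta=0.0000 Bond=23.5849
(3,2): Delta=-0.1335 Bond=46.5054
(3,3): Delta=0.0000 Bond=0.0000
V0=12.9737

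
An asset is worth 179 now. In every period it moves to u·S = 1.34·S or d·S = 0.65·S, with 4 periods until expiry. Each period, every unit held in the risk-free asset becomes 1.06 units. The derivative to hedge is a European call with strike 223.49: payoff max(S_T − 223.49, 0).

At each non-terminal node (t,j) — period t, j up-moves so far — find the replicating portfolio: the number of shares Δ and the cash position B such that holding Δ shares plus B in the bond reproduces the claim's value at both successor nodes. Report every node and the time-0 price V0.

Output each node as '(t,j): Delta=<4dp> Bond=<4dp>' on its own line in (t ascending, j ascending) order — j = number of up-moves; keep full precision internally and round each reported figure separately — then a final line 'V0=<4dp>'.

The replicating-portfolio and risk-neutral prices coincide; use p* = (1.06−0.65)/(1.34−0.65) = 0.5942 for the latter.
At expiry t=4: V(4,0)=0.0000, V(4,1)=0.0000, V(4,2)=0.0000, V(4,3)=56.4602, V(4,4)=353.6381
(3,0): S=49.1579. Δ = (V_up−V_dn)/(S_up−S_dn) = (0.0000−0.0000)/(65.8716−31.9526) = 0.0000. V = [p*·0.0000 + (1−p*)·0.0000]/1.06 = 0.0000. B = V − Δ·S = 0.0000.
(3,1): S=101.3409. Δ = (V_up−V_dn)/(S_up−S_dn) = (0.0000−0.0000)/(135.7967−65.8716) = 0.0000. V = [p*·0.0000 + (1−p*)·0.0000]/1.06 = 0.0000. B = V − Δ·S = 0.0000.
(3,2): S=208.9181. Δ = (V_up−V_dn)/(S_up−S_dn) = (56.4602−0.0000)/(279.9502−135.7967) = 0.3917. V = [p*·56.4602 + (1−p*)·0.0000]/1.06 = 31.6498. B = V − Δ·S = -50.1766.
(3,3): S=430.6926. Δ = (V_up−V_dn)/(S_up−S_dn) = (353.6381−56.4602)/(577.1281−279.9502) = 1.0000. V = [p*·353.6381 + (1−p*)·56.4602]/1.06 = 219.8530. B = V − Δ·S = -210.8396.
(2,0): S=75.6275. Δ = (V_up−V_dn)/(S_up−S_dn) = (0.0000−0.0000)/(101.3409−49.1579) = 0.0000. V = [p*·0.0000 + (1−p*)·0.0000]/1.06 = 0.0000. B = V − Δ·S = 0.0000.
(2,1): S=155.9090. Δ = (V_up−V_dn)/(S_up−S_dn) = (31.6498−0.0000)/(208.9181−101.3409) = 0.2942. V = [p*·31.6498 + (1−p*)·0.0000]/1.06 = 17.7419. B = V − Δ·S = -28.1274.
(2,2): S=321.4124. Δ = (V_up−V_dn)/(S_up−S_dn) = (219.8530−31.6498)/(430.6926−208.9181) = 0.8486. V = [p*·219.8530 + (1−p*)·31.6498]/1.06 = 135.3591. B = V − Δ·S = -137.3991.
(1,0): S=116.3500. Δ = (V_up−V_dn)/(S_up−S_dn) = (17.7419−0.0000)/(155.9090−75.6275) = 0.2210. V = [p*·17.7419 + (1−p*)·0.0000]/1.06 = 9.9456. B = V − Δ·S = -15.7673.
(1,1): S=239.8600. Δ = (V_up−V_dn)/(S_up−S_dn) = (135.3591−17.7419)/(321.4124−155.9090) = 0.7107. V = [p*·135.3591 + (1−p*)·17.7419]/1.06 = 82.6702. B = V − Δ·S = -87.7896.
(0,0): S=179.0000. Δ = (V_up−V_dn)/(S_up−S_dn) = (82.6702−9.9456)/(239.8600−116.3500) = 0.5888. V = [p*·82.6702 + (1−p*)·9.9456]/1.06 = 50.1498. B = V − Δ·S = -55.2483.
The time-0 hedge costs 50.1498, which is the no-arbitrage price.

(0,0): Delta=0.5888 Bond=-55.2483
(1,0): Delta=0.2210 Bond=-15.7673
(1,1): Delta=0.7107 Bond=-87.7896
(2,0): Delta=0.0000 Bond=0.0000
(2,1): Delta=0.2942 Bond=-28.1274
(2,2): Delta=0.8486 Bond=-137.3991
(3,0): Delta=0.0000 Bond=0.0000
(3,1): Delta=0.0000 Bond=0.0000
(3,2): Delta=0.3917 Bond=-50.1766
(3,3): Delta=1.0000 Bond=-210.8396
V0=50.1498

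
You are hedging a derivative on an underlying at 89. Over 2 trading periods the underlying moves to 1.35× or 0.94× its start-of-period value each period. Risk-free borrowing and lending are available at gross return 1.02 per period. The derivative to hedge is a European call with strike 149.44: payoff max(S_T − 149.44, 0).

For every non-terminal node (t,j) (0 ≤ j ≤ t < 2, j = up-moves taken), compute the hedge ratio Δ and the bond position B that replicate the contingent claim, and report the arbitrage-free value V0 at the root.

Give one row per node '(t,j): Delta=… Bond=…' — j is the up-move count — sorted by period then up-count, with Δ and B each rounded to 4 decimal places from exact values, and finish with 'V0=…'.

The replicating-portfolio and risk-neutral prices coincide; use p* = (1.02−0.94)/(1.35−0.94) = 0.1951 for the latter.
Terminal payoffs: V(2,0)=0.0000, V(2,1)=0.0000, V(2,2)=12.7625
  t=1,j=0: stock 83.6600 → up 112.9410 (V=0.0000), down 78.6404 (V=0.0000). Price 0.0000; hedge Δ=0.0000, bond B=0.0000.
  t=1,j=1: stock 120.1500 → up 162.2025 (V=12.7625), down 112.9410 (V=0.0000). Price 2.4414; hedge Δ=0.2591, bond B=-28.6866.
  t=0,j=0: stock 89.0000 → up 120.1500 (V=2.4414), down 83.6600 (V=0.0000). Price 0.4670; hedge Δ=0.0669, bond B=-5.4876.
The time-0 hedge costs 0.4670, which is the no-arbitrage price.

(0,0): Delta=0.0669 Bond=-5.4876
(1,0): Delta=0.0000 Bond=0.0000
(1,1): Delta=0.2591 Bond=-28.6866
V0=0.4670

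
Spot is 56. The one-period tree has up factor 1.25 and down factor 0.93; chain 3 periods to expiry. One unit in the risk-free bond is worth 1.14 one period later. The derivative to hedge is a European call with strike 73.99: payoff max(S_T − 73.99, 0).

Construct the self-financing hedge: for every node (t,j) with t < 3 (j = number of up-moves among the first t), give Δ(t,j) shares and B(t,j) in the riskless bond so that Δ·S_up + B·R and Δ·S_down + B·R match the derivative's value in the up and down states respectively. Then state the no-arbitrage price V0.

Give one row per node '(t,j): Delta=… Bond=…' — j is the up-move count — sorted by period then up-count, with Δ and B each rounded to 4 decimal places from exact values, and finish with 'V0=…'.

(0,0): Delta=0.6609 Bond=-28.0438
(1,0): Delta=0.2551 Bond=-10.8378
(1,1): Delta=0.8190 Bond=-43.0392
(2,0): Delta=0.0000 Bond=0.0000
(2,1): Delta=0.3545 Bond=-18.8269
(2,2): Delta=1.0000 Bond=-64.9035
V0=8.9639

Since d<R<u, set p* = (R−d)/(u−d) = 0.6562; price each node as the discounted p*-expectation of its children.
Payoff layer (t=3): V(3,0)=0.0000, V(3,1)=0.0000, V(3,2)=7.3850, V(3,3)=35.3850
(2,0): S=48.4344. Δ = (V_up−V_dn)/(S_up−S_dn) = (0.0000−0.0000)/(60.5430−45.0440) = 0.0000. V = [p*·0.0000 + (1−p*)·0.0000]/1.14 = 0.0000. B = V − Δ·S = 0.0000.
(2,1): S=65.1000. Δ = (V_up−V_dn)/(S_up−S_dn) = (7.3850−0.0000)/(81.3750−60.5430) = 0.3545. V = [p*·7.3850 + (1−p*)·0.0000]/1.14 = 4.2512. B = V − Δ·S = -18.8269.
(2,2): S=87.5000. Δ = (V_up−V_dn)/(S_up−S_dn) = (35.3850−7.3850)/(109.3750−81.3750) = 1.0000. V = [p*·35.3850 + (1−p*)·7.3850]/1.14 = 22.5965. B = V − Δ·S = -64.9035.
(1,0): S=52.0800. Δ = (V_up−V_dn)/(S_up−S_dn) = (4.2512−0.0000)/(65.1000−48.4344) = 0.2551. V = [p*·4.2512 + (1−p*)·0.0000]/1.14 = 2.4473. B = V − Δ·S = -10.8378.
(1,1): S=70.0000. Δ = (V_up−V_dn)/(S_up−S_dn) = (22.5965−4.2512)/(87.5000−65.1000) = 0.8190. V = [p*·22.5965 + (1−p*)·4.2512]/1.14 = 14.2897. B = V − Δ·S = -43.0392.
(0,0): S=56.0000. Δ = (V_up−V_dn)/(S_up−S_dn) = (14.2897−2.4473)/(70.0000−52.0800) = 0.6609. V = [p*·14.2897 + (1−p*)·2.4473]/1.14 = 8.9639. B = V − Δ·S = -28.0438.
Check: Δ(0,0)·S0 + B(0,0) = 8.9639 = V0.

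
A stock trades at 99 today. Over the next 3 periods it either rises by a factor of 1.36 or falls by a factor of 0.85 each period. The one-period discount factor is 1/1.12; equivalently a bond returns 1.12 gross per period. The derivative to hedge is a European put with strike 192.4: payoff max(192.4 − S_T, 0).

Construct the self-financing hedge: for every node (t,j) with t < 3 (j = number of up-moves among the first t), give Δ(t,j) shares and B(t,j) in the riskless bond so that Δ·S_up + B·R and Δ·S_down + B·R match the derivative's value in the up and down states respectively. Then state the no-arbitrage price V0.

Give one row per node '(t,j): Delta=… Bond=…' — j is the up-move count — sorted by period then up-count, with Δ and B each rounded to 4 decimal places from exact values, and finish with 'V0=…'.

Risk-neutral probability p* = (R−d)/(u−d) = (1.12−0.85)/(1.36−0.85) = 0.5294.
Payoff layer (t=3): V(3,0)=131.6016, V(3,1)=95.1226, V(3,2)=36.7562, V(3,3)=0.0000
(2,0): S=71.5275. Δ = (V_up−V_dn)/(S_up−S_dn) = (95.1226−131.6016)/(97.2774−60.7984) = -1.0000. V = [p*·95.1226 + (1−p*)·131.6016]/1.12 = 100.2582. B = V − Δ·S = 171.7857.
(2,1): S=114.4440. Δ = (V_up−V_dn)/(S_up−S_dn) = (36.7562−95.1226)/(155.6438−97.2774) = -1.0000. V = [p*·36.7562 + (1−p*)·95.1226]/1.12 = 57.3417. B = V − Δ·S = 171.7857.
(2,2): S=183.1104. Δ = (V_up−V_dn)/(S_up−S_dn) = (0.0000−36.7562)/(249.0301−155.6438) = -0.3936. V = [p*·0.0000 + (1−p*)·36.7562]/1.12 = 15.4438. B = V − Δ·S = 87.5147.
(1,0): S=84.1500. Δ = (V_up−V_dn)/(S_up−S_dn) = (57.3417−100.2582)/(114.4440−71.5275) = -1.0000. V = [p*·57.3417 + (1−p*)·100.2582]/1.12 = 69.2301. B = V − Δ·S = 153.3801.
(1,1): S=134.6400. Δ = (V_up−V_dn)/(S_up−S_dn) = (15.4438−57.3417)/(183.1104−114.4440) = -0.6102. V = [p*·15.4438 + (1−p*)·57.3417]/1.12 = 31.3933. B = V − Δ·S = 113.5461.
(0,0): S=99.0000. Δ = (V_up−V_dn)/(S_up−S_dn) = (31.3933−69.2301)/(134.6400−84.1500) = -0.7494. V = [p*·31.3933 + (1−p*)·69.2301]/1.12 = 43.9275. B = V − Δ·S = 118.1174.
The time-0 hedge costs 43.9275, which is the no-arbitrage price.

(0,0): Delta=-0.7494 Bond=118.1174
(1,0): Delta=-1.0000 Bond=153.3801
(1,1): Delta=-0.6102 Bond=113.5461
(2,0): Delta=-1.0000 Bond=171.7857
(2,1): Delta=-1.0000 Bond=171.7857
(2,2): Delta=-0.3936 Bond=87.5147
V0=43.9275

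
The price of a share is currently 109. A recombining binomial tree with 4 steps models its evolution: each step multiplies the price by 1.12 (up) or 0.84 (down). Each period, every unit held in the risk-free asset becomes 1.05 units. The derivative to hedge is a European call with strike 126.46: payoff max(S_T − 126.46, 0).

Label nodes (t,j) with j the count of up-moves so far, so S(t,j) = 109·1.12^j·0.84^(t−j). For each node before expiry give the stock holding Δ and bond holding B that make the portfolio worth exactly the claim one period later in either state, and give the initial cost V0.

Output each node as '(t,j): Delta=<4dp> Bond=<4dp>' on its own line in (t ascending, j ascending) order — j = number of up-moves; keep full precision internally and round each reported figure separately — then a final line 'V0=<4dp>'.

Since d<R<u, set p* = (R−d)/(u−d) = 0.7500; price each node as the discounted p*-expectation of its children.
Payoff layer (t=4): V(4,0)=0.0000, V(4,1)=0.0000, V(4,2)=0.0000, V(4,3)=2.1752, V(4,4)=45.0536
  t=3,j=0: stock 64.6047 → up 72.3573 (V=0.0000), down 54.2680 (V=0.0000). Price 0.0000; hedge Δ=0.0000, bond B=0.0000.
  t=3,j=1: stock 86.1396 → up 96.4764 (V=0.0000), down 72.3573 (V=0.0000). Price 0.0000; hedge Δ=0.0000, bond B=0.0000.
  t=3,j=2: stock 114.8529 → up 128.6352 (V=2.1752), down 96.4764 (V=0.0000). Price 1.5537; hedge Δ=0.0676, bond B=-6.2149.
  t=3,j=3: stock 153.1372 → up 171.5136 (V=45.0536), down 128.6352 (V=2.1752). Price 32.6991; hedge Δ=1.0000, bond B=-120.4381.
  t=2,j=0: stock 76.9104 → up 86.1396 (V=0.0000), down 64.6047 (V=0.0000). Price 0.0000; hedge Δ=0.0000, bond B=0.0000.
  t=2,j=1: stock 102.5472 → up 114.8529 (V=1.5537), down 86.1396 (V=0.0000). Price 1.1098; hedge Δ=0.0541, bond B=-4.4392.
  t=2,j=2: stock 136.7296 → up 153.1372 (V=32.6991), down 114.8529 (V=1.5537). Price 23.7264; hedge Δ=0.8135, bond B=-87.5069.
  t=1,j=0: stock 91.5600 → up 102.5472 (V=1.1098), down 76.9104 (V=0.0000). Price 0.7927; hedge Δ=0.0433, bond B=-3.1709.
  t=1,j=1: stock 122.0800 → up 136.7296 (V=23.7264), down 102.5472 (V=1.1098). Price 17.2117; hedge Δ=0.6616, bond B=-63.5619.
  t=0,j=0: stock 109.0000 → up 122.0800 (V=17.2117), down 91.5600 (V=0.7927). Price 12.4828; hedge Δ=0.5380, bond B=-46.1563.
Root portfolio cost Δ·109+B reproduces V0=12.4828.

(0,0): Delta=0.5380 Bond=-46.1563
(1,0): Delta=0.0433 Bond=-3.1709
(1,1): Delta=0.6616 Bond=-63.5619
(2,0): Delta=0.0000 Bond=0.0000
(2,1): Delta=0.0541 Bond=-4.4392
(2,2): Delta=0.8135 Bond=-87.5069
(3,0): Delta=0.0000 Bond=0.0000
(3,1): Delta=0.0000 Bond=0.0000
(3,2): Delta=0.0676 Bond=-6.2149
(3,3): Delta=1.0000 Bond=-120.4381
V0=12.4828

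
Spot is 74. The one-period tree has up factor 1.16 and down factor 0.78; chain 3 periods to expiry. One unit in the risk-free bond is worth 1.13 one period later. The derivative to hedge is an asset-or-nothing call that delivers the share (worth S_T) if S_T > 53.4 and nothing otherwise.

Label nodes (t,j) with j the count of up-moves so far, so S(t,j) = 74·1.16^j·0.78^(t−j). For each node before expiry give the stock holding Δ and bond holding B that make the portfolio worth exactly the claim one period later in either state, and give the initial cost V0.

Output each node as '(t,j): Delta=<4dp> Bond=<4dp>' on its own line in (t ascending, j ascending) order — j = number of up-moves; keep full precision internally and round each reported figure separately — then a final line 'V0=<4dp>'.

(0,0): Delta=1.2086 Bond=-16.0683
(1,0): Delta=2.8863 Bond=-114.9955
(1,1): Delta=1.1119 Bond=-9.8568
(2,0): Delta=0.0000 Bond=0.0000
(2,1): Delta=3.0526 Bond=-141.0831
(2,2): Delta=1.0000 Bond=0.0000
V0=73.3647

Under the risk-neutral measure, an up-move has probability p* = (R−d)/(u−d) = 0.9211 and values discount at R = 1.13.
Payoff layer (t=3): V(3,0)=0.0000, V(3,1)=0.0000, V(3,2)=77.6680, V(3,3)=115.5063
(2,0): S=45.0216. Δ = (V_up−V_dn)/(S_up−S_dn) = (0.0000−0.0000)/(52.2251−35.1168) = 0.0000. V = [p*·0.0000 + (1−p*)·0.0000]/1.13 = 0.0000. B = V − Δ·S = 0.0000.
(2,1): S=66.9552. Δ = (V_up−V_dn)/(S_up−S_dn) = (77.6680−0.0000)/(77.6680−52.2251) = 3.0526. V = [p*·77.6680 + (1−p*)·0.0000]/1.13 = 63.3065. B = V − Δ·S = -141.0831.
(2,2): S=99.5744. Δ = (V_up−V_dn)/(S_up−S_dn) = (115.5063−77.6680)/(115.5063−77.6680) = 1.0000. V = [p*·115.5063 + (1−p*)·77.6680]/1.13 = 99.5744. B = V − Δ·S = 0.0000.
(1,0): S=57.7200. Δ = (V_up−V_dn)/(S_up−S_dn) = (63.3065−0.0000)/(66.9552−45.0216) = 2.8863. V = [p*·63.3065 + (1−p*)·0.0000]/1.13 = 51.6005. B = V − Δ·S = -114.9955.
(1,1): S=85.8400. Δ = (V_up−V_dn)/(S_up−S_dn) = (99.5744−63.3065)/(99.5744−66.9552) = 1.1119. V = [p*·99.5744 + (1−p*)·63.3065]/1.13 = 85.5851. B = V − Δ·S = -9.8568.
(0,0): S=74.0000. Δ = (V_up−V_dn)/(S_up−S_dn) = (85.5851−51.6005)/(85.8400−57.7200) = 1.2086. V = [p*·85.5851 + (1−p*)·51.6005]/1.13 = 73.3647. B = V − Δ·S = -16.0683.
The time-0 hedge costs 73.3647, which is the no-arbitrage price.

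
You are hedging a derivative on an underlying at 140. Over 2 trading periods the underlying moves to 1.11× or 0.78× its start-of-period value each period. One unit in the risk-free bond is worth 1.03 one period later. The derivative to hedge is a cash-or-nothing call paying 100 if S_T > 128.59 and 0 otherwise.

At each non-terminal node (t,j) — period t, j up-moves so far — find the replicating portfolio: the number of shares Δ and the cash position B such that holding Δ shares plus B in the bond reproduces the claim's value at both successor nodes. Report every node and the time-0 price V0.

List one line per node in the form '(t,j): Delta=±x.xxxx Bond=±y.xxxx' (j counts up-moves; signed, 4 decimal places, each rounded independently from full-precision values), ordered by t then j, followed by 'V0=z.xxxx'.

(0,0): Delta=1.5920 Bond=-168.7844
(1,0): Delta=0.0000 Bond=0.0000
(1,1): Delta=1.9500 Bond=-229.4793
V0=54.0976

Risk-neutral probability p* = (R−d)/(u−d) = (1.03−0.78)/(1.11−0.78) = 0.7576.
Terminal values V(2,·): V(2,0)=0.0000, V(2,1)=0.0000, V(2,2)=100.0000
  t=1,j=0: stock 109.2000 → up 121.2120 (V=0.0000), down 85.1760 (V=0.0000). Price 0.0000; hedge Δ=0.0000, bond B=0.0000.
  t=1,j=1: stock 155.4000 → up 172.4940 (V=100.0000), down 121.2120 (V=0.0000). Price 73.5510; hedge Δ=1.9500, bond B=-229.4793.
  t=0,j=0: stock 140.0000 → up 155.4000 (V=73.5510), down 109.2000 (V=0.0000). Price 54.0976; hedge Δ=1.5920, bond B=-168.7844.
Each (Δ,B) replicates both successor values, so the strategy is self-financing and V0 is arbitrage-free.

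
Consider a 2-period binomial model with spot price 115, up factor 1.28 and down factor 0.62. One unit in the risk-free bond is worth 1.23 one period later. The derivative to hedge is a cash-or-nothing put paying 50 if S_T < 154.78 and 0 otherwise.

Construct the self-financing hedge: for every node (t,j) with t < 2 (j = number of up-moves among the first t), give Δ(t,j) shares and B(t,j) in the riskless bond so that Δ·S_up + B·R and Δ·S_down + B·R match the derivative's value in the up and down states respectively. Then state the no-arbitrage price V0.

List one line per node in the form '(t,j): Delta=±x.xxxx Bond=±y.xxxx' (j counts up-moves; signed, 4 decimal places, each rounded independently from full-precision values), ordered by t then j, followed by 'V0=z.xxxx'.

No-arbitrage ⇒ martingale measure with p* = (R−d)/(u−d) = 0.9242.
Terminal payoffs: V(2,0)=50.0000, V(2,1)=50.0000, V(2,2)=0.0000
(1,0): S=71.3000. Δ = (V_up−V_dn)/(S_up−S_dn) = (50.0000−50.0000)/(91.2640−44.2060) = 0.0000. V = [p*·50.0000 + (1−p*)·50.0000]/1.23 = 40.6504. B = V − Δ·S = 40.6504.
(1,1): S=147.2000. Δ = (V_up−V_dn)/(S_up−S_dn) = (0.0000−50.0000)/(188.4160−91.2640) = -0.5147. V = [p*·0.0000 + (1−p*)·50.0000]/1.23 = 3.0796. B = V − Δ·S = 78.8372.
(0,0): S=115.0000. Δ = (V_up−V_dn)/(S_up−S_dn) = (3.0796−40.6504)/(147.2000−71.3000) = -0.4950. V = [p*·3.0796 + (1−p*)·40.6504]/1.23 = 4.8178. B = V − Δ·S = 61.7433.
The time-0 hedge costs 4.8178, which is the no-arbitrage price.

(0,0): Delta=-0.4950 Bond=61.7433
(1,0): Delta=0.0000 Bond=40.6504
(1,1): Delta=-0.5147 Bond=78.8372
V0=4.8178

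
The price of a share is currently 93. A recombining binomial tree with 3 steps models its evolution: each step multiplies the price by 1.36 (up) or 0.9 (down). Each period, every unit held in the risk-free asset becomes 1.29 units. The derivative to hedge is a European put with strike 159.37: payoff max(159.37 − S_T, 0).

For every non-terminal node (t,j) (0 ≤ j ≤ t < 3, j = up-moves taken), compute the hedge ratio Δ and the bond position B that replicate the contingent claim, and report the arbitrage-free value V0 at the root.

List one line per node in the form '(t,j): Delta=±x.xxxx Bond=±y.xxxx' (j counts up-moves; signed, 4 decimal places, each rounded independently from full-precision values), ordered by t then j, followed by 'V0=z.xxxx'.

(0,0): Delta=-0.2471 Bond=25.3884
(1,0): Delta=-1.0000 Bond=95.7695
(1,1): Delta=-0.1577 Bond=21.4400
(2,0): Delta=-1.0000 Bond=123.5426
(2,1): Delta=-1.0000 Bond=123.5426
(2,2): Delta=-0.0576 Bond=10.4475
V0=2.4089

Since d<R<u, set p* = (R−d)/(u−d) = 0.8478; price each node as the discounted p*-expectation of its children.
Payoff layer (t=3): V(3,0)=91.5730, V(3,1)=56.9212, V(3,2)=4.5585, V(3,3)=0.0000
  t=2,j=0: stock 75.3300 → up 102.4488 (V=56.9212), down 67.7970 (V=91.5730). Price 48.2126; hedge Δ=-1.0000, bond B=123.5426.
  t=2,j=1: stock 113.8320 → up 154.8115 (V=4.5585), down 102.4488 (V=56.9212). Price 9.7106; hedge Δ=-1.0000, bond B=123.5426.
  t=2,j=2: stock 172.0128 → up 233.9374 (V=0.0000), down 154.8115 (V=4.5585). Price 0.5377; hedge Δ=-0.0576, bond B=10.4475.
  t=1,j=0: stock 83.7000 → up 113.8320 (V=9.7106), down 75.3300 (V=48.2126). Price 12.0695; hedge Δ=-1.0000, bond B=95.7695.
  t=1,j=1: stock 126.4800 → up 172.0128 (V=0.5377), down 113.8320 (V=9.7106). Price 1.4989; hedge Δ=-0.1577, bond B=21.4400.
  t=0,j=0: stock 93.0000 → up 126.4800 (V=1.4989), down 83.7000 (V=12.0695). Price 2.4089; hedge Δ=-0.2471, bond B=25.3884.
The time-0 hedge costs 2.4089, which is the no-arbitrage price.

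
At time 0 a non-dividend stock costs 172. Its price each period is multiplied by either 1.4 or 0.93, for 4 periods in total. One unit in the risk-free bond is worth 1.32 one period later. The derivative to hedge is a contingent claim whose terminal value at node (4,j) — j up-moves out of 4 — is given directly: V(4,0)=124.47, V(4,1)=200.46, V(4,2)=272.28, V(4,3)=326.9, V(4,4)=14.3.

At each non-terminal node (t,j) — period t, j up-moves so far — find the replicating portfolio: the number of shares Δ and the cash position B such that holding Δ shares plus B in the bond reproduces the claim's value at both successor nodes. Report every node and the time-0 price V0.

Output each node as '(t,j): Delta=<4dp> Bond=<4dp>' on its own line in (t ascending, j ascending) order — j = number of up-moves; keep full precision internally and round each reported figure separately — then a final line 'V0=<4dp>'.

Under the risk-neutral measure, an up-move has probability p* = (R−d)/(u−d) = 0.8298 and values discount at R = 1.32.
Terminal payoffs: V(4,0)=124.4700, V(4,1)=200.4600, V(4,2)=272.2800, V(4,3)=326.9000, V(4,4)=14.3000
Node (3,0) S=138.3494: V=(p*·200.4600+(1−p*)·124.4700)/1.32=142.0648; Δ=(200.4600−124.4700)/(193.6892−128.6649)=1.1686; B=V−Δ·S=-19.6161
Node (3,1) S=208.2679: V=(p*·272.2800+(1−p*)·200.4600)/1.32=197.0116; Δ=(272.2800−200.4600)/(291.5751−193.6892)=0.7337; B=V−Δ·S=44.2031
Node (3,2) S=313.5216: V=(p*·326.9000+(1−p*)·272.2800)/1.32=240.6083; Δ=(326.9000−272.2800)/(438.9302−291.5751)=0.3707; B=V−Δ·S=124.3956
Node (3,3) S=471.9680: V=(p*·14.3000+(1−p*)·326.9000)/1.32=51.1428; Δ=(14.3000−326.9000)/(660.7552−438.9302)=-1.4092; B=V−Δ·S=716.2492
Node (2,0) S=148.7628: V=(p*·197.0116+(1−p*)·142.0648)/1.32=142.1659; Δ=(197.0116−142.0648)/(208.2679−138.3494)=0.7859; B=V−Δ·S=25.2578
Node (2,1) S=223.9440: V=(p*·240.6083+(1−p*)·197.0116)/1.32=176.6573; Δ=(240.6083−197.0116)/(313.5216−208.2679)=0.4142; B=V−Δ·S=83.8983
Node (2,2) S=337.1200: V=(p*·51.1428+(1−p*)·240.6083)/1.32=63.1760; Δ=(51.1428−240.6083)/(471.9680−313.5216)=-1.1958; B=V−Δ·S=466.2941
Node (1,0) S=159.9600: V=(p*·176.6573+(1−p*)·142.1659)/1.32=129.3836; Δ=(176.6573−142.1659)/(223.9440−148.7628)=0.4588; B=V−Δ·S=55.9977
Node (1,1) S=240.8000: V=(p*·63.1760+(1−p*)·176.6573)/1.32=62.4939; Δ=(63.1760−176.6573)/(337.1200−223.9440)=-1.0027; B=V−Δ·S=303.9435
Node (0,0) S=172.0000: V=(p*·62.4939+(1−p*)·129.3836)/1.32=55.9692; Δ=(62.4939−129.3836)/(240.8000−159.9600)=-0.8274; B=V−Δ·S=198.2878
Self-financing check: at every node Δ·S+B equals the discounted successor values.

(0,0): Delta=-0.8274 Bond=198.2878
(1,0): Delta=0.4588 Bond=55.9977
(1,1): Delta=-1.0027 Bond=303.9435
(2,0): Delta=0.7859 Bond=25.2578
(2,1): Delta=0.4142 Bond=83.8983
(2,2): Delta=-1.1958 Bond=466.2941
(3,0): Delta=1.1686 Bond=-19.6161
(3,1): Delta=0.7337 Bond=44.2031
(3,2): Delta=0.3707 Bond=124.3956
(3,3): Delta=-1.4092 Bond=716.2492
V0=55.9692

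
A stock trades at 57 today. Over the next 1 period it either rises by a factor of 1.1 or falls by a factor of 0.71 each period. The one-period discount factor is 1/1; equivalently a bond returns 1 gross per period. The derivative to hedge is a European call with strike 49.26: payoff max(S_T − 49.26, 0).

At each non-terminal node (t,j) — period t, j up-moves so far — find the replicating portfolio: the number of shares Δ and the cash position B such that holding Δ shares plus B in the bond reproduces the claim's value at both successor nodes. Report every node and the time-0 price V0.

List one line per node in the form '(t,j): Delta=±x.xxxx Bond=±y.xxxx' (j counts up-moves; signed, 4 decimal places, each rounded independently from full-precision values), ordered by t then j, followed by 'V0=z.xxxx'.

(0,0): Delta=0.6046 Bond=-24.4677
V0=9.9938

Since d<R<u, set p* = (R−d)/(u−d) = 0.7436; price each node as the discounted p*-expectation of its children.
Terminal payoffs: V(1,0)=0.0000, V(1,1)=13.4400
Node (0,0) S=57.0000: V=(p*·13.4400+(1−p*)·0.0000)/1=9.9938; Δ=(13.4400−0.0000)/(62.7000−40.4700)=0.6046; B=V−Δ·S=-24.4677
Check: Δ(0,0)·S0 + B(0,0) = 9.9938 = V0.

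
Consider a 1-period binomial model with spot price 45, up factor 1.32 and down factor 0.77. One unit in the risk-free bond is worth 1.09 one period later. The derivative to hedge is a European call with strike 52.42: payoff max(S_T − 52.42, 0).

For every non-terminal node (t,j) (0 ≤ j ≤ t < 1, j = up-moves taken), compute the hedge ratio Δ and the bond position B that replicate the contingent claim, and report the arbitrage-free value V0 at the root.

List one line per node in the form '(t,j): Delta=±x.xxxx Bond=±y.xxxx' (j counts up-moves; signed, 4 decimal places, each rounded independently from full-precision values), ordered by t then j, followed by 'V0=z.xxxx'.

Risk-neutral probability p* = (R−d)/(u−d) = (1.09−0.77)/(1.32−0.77) = 0.5818.
Terminal payoffs: V(1,0)=0.0000, V(1,1)=6.9800
Node (0,0) S=45.0000: V=(p*·6.9800+(1−p*)·0.0000)/1.09=3.7258; Δ=(6.9800−0.0000)/(59.4000−34.6500)=0.2820; B=V−Δ·S=-8.9651
Each (Δ,B) replicates both successor values, so the strategy is self-financing and V0 is arbitrage-free.

(0,0): Delta=0.2820 Bond=-8.9651
V0=3.7258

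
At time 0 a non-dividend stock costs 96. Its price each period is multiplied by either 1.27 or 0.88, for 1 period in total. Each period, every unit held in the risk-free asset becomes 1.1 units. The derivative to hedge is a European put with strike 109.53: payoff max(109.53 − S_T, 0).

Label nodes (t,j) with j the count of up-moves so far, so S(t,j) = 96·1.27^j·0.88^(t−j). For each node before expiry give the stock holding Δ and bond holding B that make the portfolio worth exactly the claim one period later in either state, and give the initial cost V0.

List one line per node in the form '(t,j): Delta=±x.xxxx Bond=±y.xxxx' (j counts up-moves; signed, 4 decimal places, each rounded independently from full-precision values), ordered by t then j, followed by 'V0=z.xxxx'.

No-arbitrage ⇒ martingale measure with p* = (R−d)/(u−d) = 0.5641.
Terminal payoffs: V(1,0)=25.0500, V(1,1)=0.0000
  t=0,j=0: stock 96.0000 → up 121.9200 (V=0.0000), down 84.4800 (V=25.0500). Price 9.9266; hedge Δ=-0.6691, bond B=74.1573.
The time-0 hedge costs 9.9266, which is the no-arbitrage price.

(0,0): Delta=-0.6691 Bond=74.1573
V0=9.9266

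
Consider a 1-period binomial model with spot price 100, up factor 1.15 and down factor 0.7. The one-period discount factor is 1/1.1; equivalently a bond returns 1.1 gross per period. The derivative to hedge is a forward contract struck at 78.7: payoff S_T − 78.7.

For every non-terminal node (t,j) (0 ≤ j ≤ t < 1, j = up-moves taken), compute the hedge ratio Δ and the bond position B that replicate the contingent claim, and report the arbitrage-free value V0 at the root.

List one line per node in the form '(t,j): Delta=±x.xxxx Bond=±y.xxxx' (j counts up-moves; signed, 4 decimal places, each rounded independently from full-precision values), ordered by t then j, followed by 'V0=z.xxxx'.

Since d<R<u, set p* = (R−d)/(u−d) = 0.8889; price each node as the discounted p*-expectation of its children.
Terminal values V(1,·): V(1,0)=-8.7000, V(1,1)=36.3000
Node (0,0) S=100.0000: V=(p*·36.3000+(1−p*)·-8.7000)/1.1=28.4545; Δ=(36.3000−-8.7000)/(115.0000−70.0000)=1.0000; B=V−Δ·S=-71.5455
The time-0 hedge costs 28.4545, which is the no-arbitrage price.

(0,0): Delta=1.0000 Bond=-71.5455
V0=28.4545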